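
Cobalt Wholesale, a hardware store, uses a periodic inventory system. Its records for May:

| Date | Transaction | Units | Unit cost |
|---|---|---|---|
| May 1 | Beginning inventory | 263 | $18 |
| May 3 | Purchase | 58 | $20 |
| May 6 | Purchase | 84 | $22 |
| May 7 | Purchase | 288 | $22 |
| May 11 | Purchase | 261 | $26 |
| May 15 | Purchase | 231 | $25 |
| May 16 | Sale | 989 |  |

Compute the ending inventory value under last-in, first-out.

Ending inventory = $3,528

May 16, 989 sold [LIFO — newest first]: 231 @ $25 + 261 @ $26 + 288 @ $22 + 84 @ $22 + 58 @ $20 + 67 @ $18 = $23,111
Ending inventory: 196 @ $18 = $3,528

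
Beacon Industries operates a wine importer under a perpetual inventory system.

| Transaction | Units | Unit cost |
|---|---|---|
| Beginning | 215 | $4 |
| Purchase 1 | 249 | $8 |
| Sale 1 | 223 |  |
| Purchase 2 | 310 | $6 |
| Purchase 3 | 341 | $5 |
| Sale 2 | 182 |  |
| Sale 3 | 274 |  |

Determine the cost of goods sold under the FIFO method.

COGS = $4,142

Sale 1 (223) [FIFO — oldest first]: 215 @ $4 + 8 @ $8 = $924
Sale 2 (182) [FIFO — oldest first]: 182 @ $8 = $1,456
Sale 3 (274) [FIFO — oldest first]: 59 @ $8 + 215 @ $6 = $1,762
Total COGS = $924 + $1,456 + $1,762 = $4,142
Ending inventory: 95 @ $6 + 341 @ $5 = $2,275
Check: goods available $6,417 = COGS $4,142 + ending $2,275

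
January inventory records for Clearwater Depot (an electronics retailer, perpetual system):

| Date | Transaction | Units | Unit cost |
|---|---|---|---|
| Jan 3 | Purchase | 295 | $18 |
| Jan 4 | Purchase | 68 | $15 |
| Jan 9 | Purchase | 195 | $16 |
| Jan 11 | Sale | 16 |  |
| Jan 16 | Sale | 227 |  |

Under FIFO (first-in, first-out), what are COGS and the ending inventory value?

Jan 11, 16 sold [FIFO — oldest first]: 16 @ $18 = $288
Jan 16, 227 sold [FIFO — oldest first]: 227 @ $18 = $4,086
Total COGS = $288 + $4,086 = $4,374
Ending inventory: 52 @ $18 + 68 @ $15 + 195 @ $16 = $5,076

COGS = $4,374; ending inventory = $5,076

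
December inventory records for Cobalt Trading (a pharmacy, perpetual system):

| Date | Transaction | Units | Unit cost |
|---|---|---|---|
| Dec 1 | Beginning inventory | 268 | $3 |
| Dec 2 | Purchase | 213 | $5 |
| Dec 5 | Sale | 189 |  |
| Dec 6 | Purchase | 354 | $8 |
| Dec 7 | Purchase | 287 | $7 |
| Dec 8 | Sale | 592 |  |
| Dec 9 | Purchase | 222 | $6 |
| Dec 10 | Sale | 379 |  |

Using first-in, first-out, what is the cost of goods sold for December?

Dec 5, 189 sold [FIFO — oldest first]: 189 @ $3 = $567
Dec 8, 592 sold [FIFO — oldest first]: 79 @ $3 + 213 @ $5 + 300 @ $8 = $3,702
Dec 10, 379 sold [FIFO — oldest first]: 54 @ $8 + 287 @ $7 + 38 @ $6 = $2,669
Total COGS = $567 + $3,702 + $2,669 = $6,938
Ending inventory: 184 @ $6 = $1,104
Check: goods available $8,042 = COGS $6,938 + ending $1,104

COGS = $6,938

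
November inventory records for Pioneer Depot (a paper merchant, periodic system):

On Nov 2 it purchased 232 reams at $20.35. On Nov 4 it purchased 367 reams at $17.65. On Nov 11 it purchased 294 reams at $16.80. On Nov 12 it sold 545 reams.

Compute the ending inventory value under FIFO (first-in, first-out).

Ending inventory = $5,892.30

Nov 12, 545 sold [FIFO — oldest first]: 232 @ $20.35 + 313 @ $17.65 = $10,245.65
Ending inventory: 54 @ $17.65 + 294 @ $16.80 = $5,892.30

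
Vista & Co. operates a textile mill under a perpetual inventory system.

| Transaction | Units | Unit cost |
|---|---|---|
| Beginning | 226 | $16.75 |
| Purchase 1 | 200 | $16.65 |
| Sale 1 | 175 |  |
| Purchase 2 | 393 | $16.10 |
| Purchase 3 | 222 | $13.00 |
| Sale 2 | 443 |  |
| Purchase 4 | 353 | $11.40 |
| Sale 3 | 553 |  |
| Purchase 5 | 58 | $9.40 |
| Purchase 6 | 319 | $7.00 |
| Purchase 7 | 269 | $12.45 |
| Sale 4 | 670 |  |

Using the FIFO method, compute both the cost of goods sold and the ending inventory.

Sale 1 (175) [FIFO — oldest first]: 175 @ $16.75 = $2,931.25
Sale 2 (443) [FIFO — oldest first]: 51 @ $16.75 + 200 @ $16.65 + 192 @ $16.10 = $7,275.45
Sale 3 (553) [FIFO — oldest first]: 201 @ $16.10 + 222 @ $13.00 + 130 @ $11.40 = $7,604.10
Sale 4 (670) [FIFO — oldest first]: 223 @ $11.40 + 58 @ $9.40 + 319 @ $7.00 + 70 @ $12.45 = $6,191.90
Total COGS = $2,931.25 + $7,275.45 + $7,604.10 + $6,191.90 = $24,002.70
Ending inventory: 199 @ $12.45 = $2,477.55
Check: goods available $26,480.25 = COGS $24,002.70 + ending $2,477.55

COGS = $24,002.70; ending inventory = $2,477.55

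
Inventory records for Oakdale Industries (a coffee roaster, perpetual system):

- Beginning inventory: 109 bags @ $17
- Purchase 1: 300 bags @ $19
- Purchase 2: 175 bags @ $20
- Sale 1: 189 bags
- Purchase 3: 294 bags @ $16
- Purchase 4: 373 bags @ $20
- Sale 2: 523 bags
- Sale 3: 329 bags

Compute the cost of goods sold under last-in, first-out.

COGS = $19,445

Sale 1 (189) [LIFO — newest first]: 175 @ $20 + 14 @ $19 = $3,766
Sale 2 (523) [LIFO — newest first]: 373 @ $20 + 150 @ $16 = $9,860
Sale 3 (329) [LIFO — newest first]: 144 @ $16 + 185 @ $19 = $5,819
Total COGS = $3,766 + $9,860 + $5,819 = $19,445
Ending inventory: 109 @ $17 + 101 @ $19 = $3,772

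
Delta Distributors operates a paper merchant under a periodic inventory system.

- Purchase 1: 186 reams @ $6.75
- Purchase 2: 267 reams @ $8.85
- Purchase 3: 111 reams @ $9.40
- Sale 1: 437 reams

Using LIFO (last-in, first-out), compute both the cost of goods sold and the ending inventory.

Sale 1 (437) [LIFO — newest first]: 111 @ $9.40 + 267 @ $8.85 + 59 @ $6.75 = $3,804.60
Ending inventory: 127 @ $6.75 = $857.25
Check: goods available $4,661.85 = COGS $3,804.60 + ending $857.25

COGS = $3,804.60; ending inventory = $857.25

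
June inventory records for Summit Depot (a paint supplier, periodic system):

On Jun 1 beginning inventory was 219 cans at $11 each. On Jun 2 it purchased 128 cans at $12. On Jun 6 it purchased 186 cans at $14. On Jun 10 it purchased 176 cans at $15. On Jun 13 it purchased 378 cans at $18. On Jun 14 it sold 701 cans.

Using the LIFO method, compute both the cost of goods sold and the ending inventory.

Jun 14, 701 sold [LIFO — newest first]: 378 @ $18 + 176 @ $15 + 147 @ $14 = $11,502
Ending inventory: 219 @ $11 + 128 @ $12 + 39 @ $14 = $4,491

COGS = $11,502; ending inventory = $4,491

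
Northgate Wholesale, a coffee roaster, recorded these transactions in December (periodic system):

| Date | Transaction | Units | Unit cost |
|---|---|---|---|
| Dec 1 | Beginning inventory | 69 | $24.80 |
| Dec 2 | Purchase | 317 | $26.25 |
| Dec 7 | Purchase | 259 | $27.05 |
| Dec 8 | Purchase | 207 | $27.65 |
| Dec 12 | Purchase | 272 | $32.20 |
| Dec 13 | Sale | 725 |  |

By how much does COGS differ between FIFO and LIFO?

$1,885.85

FIFO COGS: 69 @ $24.80 + 317 @ $26.25 + 259 @ $27.05 + 80 @ $27.65 = $19,250.40
LIFO COGS: 272 @ $32.20 + 207 @ $27.65 + 246 @ $27.05 = $21,136.25
Difference = |$19,250.40 − $21,136.25| = $1,885.85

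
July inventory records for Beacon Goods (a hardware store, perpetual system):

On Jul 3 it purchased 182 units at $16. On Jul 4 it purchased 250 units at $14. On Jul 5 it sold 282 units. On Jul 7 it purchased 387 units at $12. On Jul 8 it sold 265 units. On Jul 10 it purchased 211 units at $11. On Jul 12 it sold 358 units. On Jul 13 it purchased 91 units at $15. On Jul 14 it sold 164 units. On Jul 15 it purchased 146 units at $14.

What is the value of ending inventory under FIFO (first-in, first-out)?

Jul 5, 282 sold [FIFO — oldest first]: 182 @ $16 + 100 @ $14 = $4,312
Jul 8, 265 sold [FIFO — oldest first]: 150 @ $14 + 115 @ $12 = $3,480
Jul 12, 358 sold [FIFO — oldest first]: 272 @ $12 + 86 @ $11 = $4,210
Jul 14, 164 sold [FIFO — oldest first]: 125 @ $11 + 39 @ $15 = $1,960
Total COGS = $4,312 + $3,480 + $4,210 + $1,960 = $13,962
Ending inventory: 52 @ $15 + 146 @ $14 = $2,824

Ending inventory = $2,824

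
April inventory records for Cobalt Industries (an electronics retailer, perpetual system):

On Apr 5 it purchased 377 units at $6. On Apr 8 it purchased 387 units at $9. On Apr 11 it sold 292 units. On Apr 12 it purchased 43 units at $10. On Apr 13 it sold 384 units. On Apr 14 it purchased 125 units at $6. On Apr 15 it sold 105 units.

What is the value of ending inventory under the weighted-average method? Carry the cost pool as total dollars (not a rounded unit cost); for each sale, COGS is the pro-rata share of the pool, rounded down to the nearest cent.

Ending inventory = $1,039.43

After Apr 5: 377 on hand, pool $2,262.00 (≈ $6.0000 each)
After Apr 8: 764 on hand, pool $5,745.00 (≈ $7.5196 each)
Apr 11, sell 292: 292/764 × $5,745.00 → $2,195.73
After Apr 12: 515 on hand, pool $3,979.27 (≈ $7.7267 each)
Apr 13, sell 384: 384/515 × $3,979.27 → $2,967.06
After Apr 14: 256 on hand, pool $1,762.21 (≈ $6.8836 each)
Apr 15, sell 105: 105/256 × $1,762.21 → $722.78
Total COGS = $2,195.73 + $2,967.06 + $722.78 = $5,885.57
Ending inventory (cost pool remaining) = $1,039.43
Check: goods available $6,925.00 = COGS $5,885.57 + ending $1,039.43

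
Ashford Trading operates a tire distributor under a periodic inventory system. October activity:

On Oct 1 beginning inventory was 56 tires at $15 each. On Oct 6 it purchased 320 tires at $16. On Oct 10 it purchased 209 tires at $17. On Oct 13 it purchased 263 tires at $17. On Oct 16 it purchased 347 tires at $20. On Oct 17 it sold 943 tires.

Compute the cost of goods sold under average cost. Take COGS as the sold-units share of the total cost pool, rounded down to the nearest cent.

COGS = $16,511.57

Oct 17, sell 943: 943/1195 × $20,924.00 → $16,511.57
Ending inventory (cost pool remaining) = $4,412.43
Check: goods available $20,924.00 = COGS $16,511.57 + ending $4,412.43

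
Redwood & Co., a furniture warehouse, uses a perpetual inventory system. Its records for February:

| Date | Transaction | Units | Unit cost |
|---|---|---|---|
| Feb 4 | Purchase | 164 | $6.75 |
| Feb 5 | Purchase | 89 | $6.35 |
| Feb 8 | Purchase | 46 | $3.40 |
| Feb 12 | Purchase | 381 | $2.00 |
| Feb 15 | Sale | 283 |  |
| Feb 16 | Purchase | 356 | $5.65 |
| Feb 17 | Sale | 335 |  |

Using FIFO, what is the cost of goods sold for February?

COGS = $2,466.55

Feb 15, 283 sold [FIFO — oldest first]: 164 @ $6.75 + 89 @ $6.35 + 30 @ $3.40 = $1,774.15
Feb 17, 335 sold [FIFO — oldest first]: 16 @ $3.40 + 319 @ $2.00 = $692.40
Total COGS = $1,774.15 + $692.40 = $2,466.55
Ending inventory: 62 @ $2.00 + 356 @ $5.65 = $2,135.40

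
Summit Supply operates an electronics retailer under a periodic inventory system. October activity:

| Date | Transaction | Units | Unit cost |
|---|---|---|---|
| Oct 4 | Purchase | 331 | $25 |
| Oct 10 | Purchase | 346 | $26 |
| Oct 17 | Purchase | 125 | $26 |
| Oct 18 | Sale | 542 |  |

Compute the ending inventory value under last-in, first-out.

Oct 18, 542 sold [LIFO — newest first]: 125 @ $26 + 346 @ $26 + 71 @ $25 = $14,021
Ending inventory: 260 @ $25 = $6,500
Check: goods available $20,521 = COGS $14,021 + ending $6,500

Ending inventory = $6,500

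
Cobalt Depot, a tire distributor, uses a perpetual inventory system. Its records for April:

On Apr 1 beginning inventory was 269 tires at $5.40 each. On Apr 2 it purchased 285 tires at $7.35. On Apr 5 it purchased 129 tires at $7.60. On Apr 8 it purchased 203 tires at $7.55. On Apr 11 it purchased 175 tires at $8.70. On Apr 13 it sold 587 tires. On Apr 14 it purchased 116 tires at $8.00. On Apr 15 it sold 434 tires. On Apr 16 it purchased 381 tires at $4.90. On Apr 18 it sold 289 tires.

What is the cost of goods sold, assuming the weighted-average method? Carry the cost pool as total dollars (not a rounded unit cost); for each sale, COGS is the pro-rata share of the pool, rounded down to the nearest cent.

COGS = $8,988.63

After Apr 1: 269 on hand, pool $1,452.60 (≈ $5.4000 each)
After Apr 2: 554 on hand, pool $3,547.35 (≈ $6.4032 each)
After Apr 5: 683 on hand, pool $4,527.75 (≈ $6.6292 each)
After Apr 8: 886 on hand, pool $6,060.40 (≈ $6.8402 each)
After Apr 11: 1061 on hand, pool $7,582.90 (≈ $7.1469 each)
Apr 13, sell 587: 587/1061 × $7,582.90 → $4,195.25
After Apr 14: 590 on hand, pool $4,315.65 (≈ $7.3147 each)
Apr 15, sell 434: 434/590 × $4,315.65 → $3,174.56
After Apr 16: 537 on hand, pool $3,007.99 (≈ $5.6015 each)
Apr 18, sell 289: 289/537 × $3,007.99 → $1,618.82
Total COGS = $4,195.25 + $3,174.56 + $1,618.82 = $8,988.63
Ending inventory (cost pool remaining) = $1,389.17
Check: goods available $10,377.80 = COGS $8,988.63 + ending $1,389.17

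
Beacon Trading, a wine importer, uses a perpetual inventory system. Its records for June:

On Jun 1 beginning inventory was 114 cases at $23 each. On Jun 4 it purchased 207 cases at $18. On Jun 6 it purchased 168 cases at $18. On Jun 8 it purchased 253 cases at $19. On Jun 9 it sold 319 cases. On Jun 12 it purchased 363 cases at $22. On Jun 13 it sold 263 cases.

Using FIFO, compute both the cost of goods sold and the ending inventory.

Jun 9, 319 sold [FIFO — oldest first]: 114 @ $23 + 205 @ $18 = $6,312
Jun 13, 263 sold [FIFO — oldest first]: 2 @ $18 + 168 @ $18 + 93 @ $19 = $4,827
Total COGS = $6,312 + $4,827 = $11,139
Ending inventory: 160 @ $19 + 363 @ $22 = $11,026
Check: goods available $22,165 = COGS $11,139 + ending $11,026

COGS = $11,139; ending inventory = $11,026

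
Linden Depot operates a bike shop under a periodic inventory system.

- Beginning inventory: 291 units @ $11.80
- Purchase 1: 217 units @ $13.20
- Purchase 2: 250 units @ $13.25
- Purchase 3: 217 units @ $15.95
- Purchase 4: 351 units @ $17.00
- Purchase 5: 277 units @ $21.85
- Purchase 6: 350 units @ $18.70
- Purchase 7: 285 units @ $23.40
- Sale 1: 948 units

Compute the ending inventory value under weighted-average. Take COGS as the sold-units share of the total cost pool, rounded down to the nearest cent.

Sale 1, sell 948: 948/2238 × $38,305.30 → $16,225.83
Ending inventory (cost pool remaining) = $22,079.47
Check: goods available $38,305.30 = COGS $16,225.83 + ending $22,079.47

Ending inventory = $22,079.47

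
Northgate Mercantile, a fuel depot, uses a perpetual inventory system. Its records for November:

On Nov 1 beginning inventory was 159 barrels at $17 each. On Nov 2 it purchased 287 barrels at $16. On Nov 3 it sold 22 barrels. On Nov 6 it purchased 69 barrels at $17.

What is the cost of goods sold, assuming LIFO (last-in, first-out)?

COGS = $352

Nov 3, 22 sold [LIFO — newest first]: 22 @ $16 = $352
Ending inventory: 159 @ $17 + 265 @ $16 + 69 @ $17 = $8,116
Check: goods available $8,468 = COGS $352 + ending $8,116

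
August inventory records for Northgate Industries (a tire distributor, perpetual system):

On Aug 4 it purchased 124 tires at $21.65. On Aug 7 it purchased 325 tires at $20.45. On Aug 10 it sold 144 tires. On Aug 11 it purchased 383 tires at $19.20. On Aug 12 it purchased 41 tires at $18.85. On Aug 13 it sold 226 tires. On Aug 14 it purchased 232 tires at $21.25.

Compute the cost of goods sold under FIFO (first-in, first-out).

COGS = $7,715.30

Aug 10, 144 sold [FIFO — oldest first]: 124 @ $21.65 + 20 @ $20.45 = $3,093.60
Aug 13, 226 sold [FIFO — oldest first]: 226 @ $20.45 = $4,621.70
Total COGS = $3,093.60 + $4,621.70 = $7,715.30
Ending inventory: 79 @ $20.45 + 383 @ $19.20 + 41 @ $18.85 + 232 @ $21.25 = $14,672.00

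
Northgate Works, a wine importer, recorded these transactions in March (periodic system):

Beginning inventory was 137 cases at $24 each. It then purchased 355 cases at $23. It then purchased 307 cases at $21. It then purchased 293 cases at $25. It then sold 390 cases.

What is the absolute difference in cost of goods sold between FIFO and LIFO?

FIFO COGS: 137 @ $24 + 253 @ $23 = $9,107
LIFO COGS: 293 @ $25 + 97 @ $21 = $9,362
Difference = |$9,107 − $9,362| = $255

$255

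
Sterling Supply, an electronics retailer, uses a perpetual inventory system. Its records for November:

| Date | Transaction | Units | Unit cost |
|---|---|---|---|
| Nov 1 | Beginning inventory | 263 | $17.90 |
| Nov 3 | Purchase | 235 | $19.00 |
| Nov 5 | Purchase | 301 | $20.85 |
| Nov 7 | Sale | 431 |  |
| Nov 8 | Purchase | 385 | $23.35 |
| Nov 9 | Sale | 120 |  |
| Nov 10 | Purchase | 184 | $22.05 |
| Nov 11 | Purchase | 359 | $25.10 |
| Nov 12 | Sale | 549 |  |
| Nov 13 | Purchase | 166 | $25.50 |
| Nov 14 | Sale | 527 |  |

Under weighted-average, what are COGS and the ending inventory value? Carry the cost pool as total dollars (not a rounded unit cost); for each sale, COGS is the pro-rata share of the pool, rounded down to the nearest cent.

COGS = $35,561.14; ending inventory = $6,178.26

After Nov 1: 263 on hand, pool $4,707.70 (≈ $17.9000 each)
After Nov 3: 498 on hand, pool $9,172.70 (≈ $18.4191 each)
After Nov 5: 799 on hand, pool $15,448.55 (≈ $19.3349 each)
Nov 7, sell 431: 431/799 × $15,448.55 → $8,333.32
After Nov 8: 753 on hand, pool $16,104.98 (≈ $21.3878 each)
Nov 9, sell 120: 120/753 × $16,104.98 → $2,566.53
After Nov 10: 817 on hand, pool $17,595.65 (≈ $21.5369 each)
After Nov 11: 1176 on hand, pool $26,606.55 (≈ $22.6246 each)
Nov 12, sell 549: 549/1176 × $26,606.55 → $12,420.91
After Nov 13: 793 on hand, pool $18,418.64 (≈ $23.2265 each)
Nov 14, sell 527: 527/793 × $18,418.64 → $12,240.38
Total COGS = $8,333.32 + $2,566.53 + $12,420.91 + $12,240.38 = $35,561.14
Ending inventory (cost pool remaining) = $6,178.26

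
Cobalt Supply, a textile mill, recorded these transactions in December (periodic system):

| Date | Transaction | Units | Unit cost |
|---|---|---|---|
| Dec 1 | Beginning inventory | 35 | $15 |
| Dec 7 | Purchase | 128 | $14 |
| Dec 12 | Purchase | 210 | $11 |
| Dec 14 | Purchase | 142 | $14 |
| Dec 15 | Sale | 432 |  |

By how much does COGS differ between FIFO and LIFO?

$35

FIFO COGS: 35 @ $15 + 128 @ $14 + 210 @ $11 + 59 @ $14 = $5,453
LIFO COGS: 142 @ $14 + 210 @ $11 + 80 @ $14 = $5,418
Difference = |$5,453 − $5,418| = $35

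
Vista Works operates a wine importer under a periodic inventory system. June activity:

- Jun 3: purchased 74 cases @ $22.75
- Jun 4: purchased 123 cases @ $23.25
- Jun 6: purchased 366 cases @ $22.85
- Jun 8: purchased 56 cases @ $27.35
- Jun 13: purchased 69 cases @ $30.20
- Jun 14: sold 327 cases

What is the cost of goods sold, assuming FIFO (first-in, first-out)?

COGS = $7,513.75

Jun 14, 327 sold [FIFO — oldest first]: 74 @ $22.75 + 123 @ $23.25 + 130 @ $22.85 = $7,513.75
Ending inventory: 236 @ $22.85 + 56 @ $27.35 + 69 @ $30.20 = $9,008.00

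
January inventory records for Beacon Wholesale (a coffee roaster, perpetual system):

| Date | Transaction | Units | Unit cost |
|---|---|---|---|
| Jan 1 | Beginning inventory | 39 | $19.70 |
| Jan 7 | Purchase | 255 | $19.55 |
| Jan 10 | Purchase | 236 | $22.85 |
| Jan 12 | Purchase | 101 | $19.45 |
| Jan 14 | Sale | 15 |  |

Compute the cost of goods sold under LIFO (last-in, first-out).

COGS = $291.75

Jan 14, 15 sold [LIFO — newest first]: 15 @ $19.45 = $291.75
Ending inventory: 39 @ $19.70 + 255 @ $19.55 + 236 @ $22.85 + 86 @ $19.45 = $12,818.85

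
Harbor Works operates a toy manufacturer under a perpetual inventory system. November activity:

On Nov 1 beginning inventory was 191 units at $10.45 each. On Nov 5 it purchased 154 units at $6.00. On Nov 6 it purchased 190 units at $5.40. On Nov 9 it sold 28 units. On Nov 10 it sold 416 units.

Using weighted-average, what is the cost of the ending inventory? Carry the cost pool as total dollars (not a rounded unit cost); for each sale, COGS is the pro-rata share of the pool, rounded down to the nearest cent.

Ending inventory = $671.19

After Nov 1: 191 on hand, pool $1,995.95 (≈ $10.4500 each)
After Nov 5: 345 on hand, pool $2,919.95 (≈ $8.4636 each)
After Nov 6: 535 on hand, pool $3,945.95 (≈ $7.3756 each)
Nov 9, sell 28: 28/535 × $3,945.95 → $206.51
Nov 10, sell 416: 416/507 × $3,739.44 → $3,068.25
Total COGS = $206.51 + $3,068.25 = $3,274.76
Ending inventory (cost pool remaining) = $671.19
Check: goods available $3,945.95 = COGS $3,274.76 + ending $671.19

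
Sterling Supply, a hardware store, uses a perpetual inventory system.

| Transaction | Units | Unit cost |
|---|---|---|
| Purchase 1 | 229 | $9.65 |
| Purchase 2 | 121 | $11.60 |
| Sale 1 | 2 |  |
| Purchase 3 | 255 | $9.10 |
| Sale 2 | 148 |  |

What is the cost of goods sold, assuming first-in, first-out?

COGS = $1,447.50

Sale 1 (2) [FIFO — oldest first]: 2 @ $9.65 = $19.30
Sale 2 (148) [FIFO — oldest first]: 148 @ $9.65 = $1,428.20
Total COGS = $19.30 + $1,428.20 = $1,447.50
Ending inventory: 79 @ $9.65 + 121 @ $11.60 + 255 @ $9.10 = $4,486.45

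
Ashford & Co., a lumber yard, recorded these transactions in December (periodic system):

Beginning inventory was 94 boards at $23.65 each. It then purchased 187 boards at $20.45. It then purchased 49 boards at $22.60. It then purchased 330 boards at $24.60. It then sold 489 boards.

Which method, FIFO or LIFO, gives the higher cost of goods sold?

LIFO

FIFO COGS: 94 @ $23.65 + 187 @ $20.45 + 49 @ $22.60 + 159 @ $24.60 = $11,066.05
LIFO COGS: 330 @ $24.60 + 49 @ $22.60 + 110 @ $20.45 = $11,474.90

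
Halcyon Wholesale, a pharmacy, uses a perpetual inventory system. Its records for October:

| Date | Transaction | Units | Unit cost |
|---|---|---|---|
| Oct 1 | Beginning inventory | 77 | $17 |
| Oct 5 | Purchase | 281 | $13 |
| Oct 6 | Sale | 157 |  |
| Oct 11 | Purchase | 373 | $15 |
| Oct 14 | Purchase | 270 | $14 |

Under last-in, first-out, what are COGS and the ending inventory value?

Oct 6, 157 sold [LIFO — newest first]: 157 @ $13 = $2,041
Ending inventory: 77 @ $17 + 124 @ $13 + 373 @ $15 + 270 @ $14 = $12,296

COGS = $2,041; ending inventory = $12,296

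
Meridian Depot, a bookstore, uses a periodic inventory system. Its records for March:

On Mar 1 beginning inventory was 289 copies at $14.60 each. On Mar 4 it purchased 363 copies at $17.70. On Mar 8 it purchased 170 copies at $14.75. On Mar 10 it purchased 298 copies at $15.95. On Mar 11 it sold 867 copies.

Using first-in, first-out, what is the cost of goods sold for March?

COGS = $13,869.75

Mar 11, 867 sold [FIFO — oldest first]: 289 @ $14.60 + 363 @ $17.70 + 170 @ $14.75 + 45 @ $15.95 = $13,869.75
Ending inventory: 253 @ $15.95 = $4,035.35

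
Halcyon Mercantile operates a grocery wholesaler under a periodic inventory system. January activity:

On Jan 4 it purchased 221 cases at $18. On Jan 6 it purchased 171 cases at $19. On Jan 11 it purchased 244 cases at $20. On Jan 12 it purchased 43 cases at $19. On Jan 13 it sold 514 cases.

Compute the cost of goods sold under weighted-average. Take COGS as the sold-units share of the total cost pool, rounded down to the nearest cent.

Jan 13, sell 514: 514/679 × $12,924.00 → $9,783.41
Ending inventory (cost pool remaining) = $3,140.59

COGS = $9,783.41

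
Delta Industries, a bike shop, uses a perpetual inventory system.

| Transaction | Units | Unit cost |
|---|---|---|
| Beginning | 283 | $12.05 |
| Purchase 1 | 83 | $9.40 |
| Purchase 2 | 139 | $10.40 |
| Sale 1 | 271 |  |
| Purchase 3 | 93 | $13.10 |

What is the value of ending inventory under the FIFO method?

Ending inventory = $3,588.70

Sale 1 (271) [FIFO — oldest first]: 271 @ $12.05 = $3,265.55
Ending inventory: 12 @ $12.05 + 83 @ $9.40 + 139 @ $10.40 + 93 @ $13.10 = $3,588.70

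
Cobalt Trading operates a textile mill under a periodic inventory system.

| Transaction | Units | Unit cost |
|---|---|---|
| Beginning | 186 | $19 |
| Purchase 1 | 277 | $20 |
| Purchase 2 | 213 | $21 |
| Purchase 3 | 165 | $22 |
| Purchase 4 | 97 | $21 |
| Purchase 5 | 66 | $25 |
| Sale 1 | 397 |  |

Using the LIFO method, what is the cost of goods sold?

COGS = $8,766

Sale 1 (397) [LIFO — newest first]: 66 @ $25 + 97 @ $21 + 165 @ $22 + 69 @ $21 = $8,766
Ending inventory: 186 @ $19 + 277 @ $20 + 144 @ $21 = $12,098
Check: goods available $20,864 = COGS $8,766 + ending $12,098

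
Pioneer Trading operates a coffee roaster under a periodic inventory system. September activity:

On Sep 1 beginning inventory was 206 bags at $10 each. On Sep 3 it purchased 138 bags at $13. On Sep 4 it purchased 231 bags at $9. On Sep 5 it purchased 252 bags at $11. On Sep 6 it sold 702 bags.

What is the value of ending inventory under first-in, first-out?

Ending inventory = $1,375

Sep 6, 702 sold [FIFO — oldest first]: 206 @ $10 + 138 @ $13 + 231 @ $9 + 127 @ $11 = $7,330
Ending inventory: 125 @ $11 = $1,375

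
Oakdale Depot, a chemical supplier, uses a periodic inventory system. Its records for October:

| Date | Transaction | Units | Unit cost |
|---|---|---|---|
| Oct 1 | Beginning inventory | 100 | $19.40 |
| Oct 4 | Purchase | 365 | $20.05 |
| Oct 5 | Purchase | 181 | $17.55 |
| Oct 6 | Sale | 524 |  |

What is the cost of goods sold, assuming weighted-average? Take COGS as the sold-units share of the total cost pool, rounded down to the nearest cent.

COGS = $10,086.43

Oct 6, sell 524: 524/646 × $12,434.80 → $10,086.43
Ending inventory (cost pool remaining) = $2,348.37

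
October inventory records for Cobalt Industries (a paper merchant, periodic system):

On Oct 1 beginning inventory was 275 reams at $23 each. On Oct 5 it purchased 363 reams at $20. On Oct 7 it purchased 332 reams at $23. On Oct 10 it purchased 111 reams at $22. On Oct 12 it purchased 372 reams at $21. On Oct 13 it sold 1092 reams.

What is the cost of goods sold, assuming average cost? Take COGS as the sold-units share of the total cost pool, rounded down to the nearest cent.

Oct 13, sell 1092: 1092/1453 × $31,475.00 → $23,654.98
Ending inventory (cost pool remaining) = $7,820.02
Check: goods available $31,475.00 = COGS $23,654.98 + ending $7,820.02

COGS = $23,654.98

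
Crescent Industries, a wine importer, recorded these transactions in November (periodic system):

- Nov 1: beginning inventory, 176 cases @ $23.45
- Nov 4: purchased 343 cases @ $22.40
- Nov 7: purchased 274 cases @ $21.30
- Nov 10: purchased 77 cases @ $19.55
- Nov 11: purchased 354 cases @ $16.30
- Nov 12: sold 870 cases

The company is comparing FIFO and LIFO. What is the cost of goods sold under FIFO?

FIFO COGS: 176 @ $23.45 + 343 @ $22.40 + 274 @ $21.30 + 77 @ $19.55 = $19,151.95
LIFO COGS: 354 @ $16.30 + 77 @ $19.55 + 274 @ $21.30 + 165 @ $22.40 = $16,807.75

COGS = $19,151.95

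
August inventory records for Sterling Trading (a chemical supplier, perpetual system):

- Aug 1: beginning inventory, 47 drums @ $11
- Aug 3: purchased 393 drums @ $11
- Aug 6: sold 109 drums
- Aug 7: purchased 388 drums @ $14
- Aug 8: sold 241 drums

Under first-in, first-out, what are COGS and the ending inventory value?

COGS = $3,850; ending inventory = $6,422

Aug 6, 109 sold [FIFO — oldest first]: 47 @ $11 + 62 @ $11 = $1,199
Aug 8, 241 sold [FIFO — oldest first]: 241 @ $11 = $2,651
Total COGS = $1,199 + $2,651 = $3,850
Ending inventory: 90 @ $11 + 388 @ $14 = $6,422
Check: goods available $10,272 = COGS $3,850 + ending $6,422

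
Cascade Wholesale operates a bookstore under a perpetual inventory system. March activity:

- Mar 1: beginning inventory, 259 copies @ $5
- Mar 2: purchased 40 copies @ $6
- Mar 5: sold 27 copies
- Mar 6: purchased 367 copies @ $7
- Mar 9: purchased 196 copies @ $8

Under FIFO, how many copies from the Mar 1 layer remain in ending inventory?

Mar 5, 27 sold [FIFO — oldest first]: 27 @ $5 = $135
Ending inventory: 232 @ $5 + 40 @ $6 + 367 @ $7 + 196 @ $8 = $5,537

232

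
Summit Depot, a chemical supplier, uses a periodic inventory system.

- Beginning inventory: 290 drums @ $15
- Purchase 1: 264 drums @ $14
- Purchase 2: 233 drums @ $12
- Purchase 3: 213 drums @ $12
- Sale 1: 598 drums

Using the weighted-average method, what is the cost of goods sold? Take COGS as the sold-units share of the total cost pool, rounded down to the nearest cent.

COGS = $8,012.00

Sale 1, sell 598: 598/1000 × $13,398.00 → $8,012.00
Ending inventory (cost pool remaining) = $5,386.00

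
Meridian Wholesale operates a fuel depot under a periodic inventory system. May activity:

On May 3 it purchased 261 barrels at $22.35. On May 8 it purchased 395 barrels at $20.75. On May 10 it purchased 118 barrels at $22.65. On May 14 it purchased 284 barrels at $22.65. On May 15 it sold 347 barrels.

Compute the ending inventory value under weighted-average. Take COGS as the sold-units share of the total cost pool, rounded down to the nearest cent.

May 15, sell 347: 347/1058 × $23,134.90 → $7,587.72
Ending inventory (cost pool remaining) = $15,547.18

Ending inventory = $15,547.18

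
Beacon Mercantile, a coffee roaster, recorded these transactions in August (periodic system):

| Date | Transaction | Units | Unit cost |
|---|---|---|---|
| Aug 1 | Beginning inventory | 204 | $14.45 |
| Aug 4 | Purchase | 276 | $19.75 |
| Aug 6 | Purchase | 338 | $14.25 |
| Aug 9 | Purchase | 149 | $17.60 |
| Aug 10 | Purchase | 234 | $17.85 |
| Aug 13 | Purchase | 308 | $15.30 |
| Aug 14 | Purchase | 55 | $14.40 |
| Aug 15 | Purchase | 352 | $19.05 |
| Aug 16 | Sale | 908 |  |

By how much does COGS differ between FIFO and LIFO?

FIFO COGS: 204 @ $14.45 + 276 @ $19.75 + 338 @ $14.25 + 90 @ $17.60 = $14,799.30
LIFO COGS: 352 @ $19.05 + 55 @ $14.40 + 308 @ $15.30 + 193 @ $17.85 = $15,655.05
Difference = |$14,799.30 − $15,655.05| = $855.75

$855.75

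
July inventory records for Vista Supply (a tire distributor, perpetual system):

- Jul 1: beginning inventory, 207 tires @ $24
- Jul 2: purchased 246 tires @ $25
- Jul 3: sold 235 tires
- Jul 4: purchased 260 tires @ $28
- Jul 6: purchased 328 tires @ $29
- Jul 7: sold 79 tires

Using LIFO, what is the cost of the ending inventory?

Jul 3, 235 sold [LIFO — newest first]: 235 @ $25 = $5,875
Jul 7, 79 sold [LIFO — newest first]: 79 @ $29 = $2,291
Total COGS = $5,875 + $2,291 = $8,166
Ending inventory: 207 @ $24 + 11 @ $25 + 260 @ $28 + 249 @ $29 = $19,744

Ending inventory = $19,744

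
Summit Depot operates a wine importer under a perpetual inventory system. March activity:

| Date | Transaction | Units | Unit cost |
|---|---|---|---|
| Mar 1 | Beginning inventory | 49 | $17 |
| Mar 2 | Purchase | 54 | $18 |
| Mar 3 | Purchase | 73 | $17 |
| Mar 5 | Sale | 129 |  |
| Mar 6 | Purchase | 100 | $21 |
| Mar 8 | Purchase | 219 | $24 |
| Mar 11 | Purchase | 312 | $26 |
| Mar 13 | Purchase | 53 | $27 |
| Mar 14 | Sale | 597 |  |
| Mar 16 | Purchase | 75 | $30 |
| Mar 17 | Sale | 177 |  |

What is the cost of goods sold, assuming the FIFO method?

Mar 5, 129 sold [FIFO — oldest first]: 49 @ $17 + 54 @ $18 + 26 @ $17 = $2,247
Mar 14, 597 sold [FIFO — oldest first]: 47 @ $17 + 100 @ $21 + 219 @ $24 + 231 @ $26 = $14,161
Mar 17, 177 sold [FIFO — oldest first]: 81 @ $26 + 53 @ $27 + 43 @ $30 = $4,827
Total COGS = $2,247 + $14,161 + $4,827 = $21,235
Ending inventory: 32 @ $30 = $960
Check: goods available $22,195 = COGS $21,235 + ending $960

COGS = $21,235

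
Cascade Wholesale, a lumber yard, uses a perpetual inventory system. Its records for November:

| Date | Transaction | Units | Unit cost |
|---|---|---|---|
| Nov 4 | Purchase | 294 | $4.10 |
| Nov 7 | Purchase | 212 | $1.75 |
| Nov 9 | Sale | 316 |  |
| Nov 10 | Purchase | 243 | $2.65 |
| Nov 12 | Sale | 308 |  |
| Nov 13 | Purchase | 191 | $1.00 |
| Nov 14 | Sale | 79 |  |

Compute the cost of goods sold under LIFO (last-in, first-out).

Nov 9, 316 sold [LIFO — newest first]: 212 @ $1.75 + 104 @ $4.10 = $797.40
Nov 12, 308 sold [LIFO — newest first]: 243 @ $2.65 + 65 @ $4.10 = $910.45
Nov 14, 79 sold [LIFO — newest first]: 79 @ $1.00 = $79.00
Total COGS = $797.40 + $910.45 + $79.00 = $1,786.85
Ending inventory: 125 @ $4.10 + 112 @ $1.00 = $624.50

COGS = $1,786.85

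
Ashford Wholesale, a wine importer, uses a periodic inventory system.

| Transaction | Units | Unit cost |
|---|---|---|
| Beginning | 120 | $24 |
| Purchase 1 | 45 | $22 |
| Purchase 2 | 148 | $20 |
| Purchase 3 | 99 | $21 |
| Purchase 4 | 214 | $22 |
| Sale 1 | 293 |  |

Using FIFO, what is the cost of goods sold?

Sale 1 (293) [FIFO — oldest first]: 120 @ $24 + 45 @ $22 + 128 @ $20 = $6,430
Ending inventory: 20 @ $20 + 99 @ $21 + 214 @ $22 = $7,187

COGS = $6,430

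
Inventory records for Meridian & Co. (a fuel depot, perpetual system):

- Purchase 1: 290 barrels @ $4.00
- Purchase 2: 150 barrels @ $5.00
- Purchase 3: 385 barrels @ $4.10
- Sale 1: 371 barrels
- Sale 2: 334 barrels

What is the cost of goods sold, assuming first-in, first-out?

Sale 1 (371) [FIFO — oldest first]: 290 @ $4.00 + 81 @ $5.00 = $1,565.00
Sale 2 (334) [FIFO — oldest first]: 69 @ $5.00 + 265 @ $4.10 = $1,431.50
Total COGS = $1,565.00 + $1,431.50 = $2,996.50
Ending inventory: 120 @ $4.10 = $492.00
Check: goods available $3,488.50 = COGS $2,996.50 + ending $492.00

COGS = $2,996.50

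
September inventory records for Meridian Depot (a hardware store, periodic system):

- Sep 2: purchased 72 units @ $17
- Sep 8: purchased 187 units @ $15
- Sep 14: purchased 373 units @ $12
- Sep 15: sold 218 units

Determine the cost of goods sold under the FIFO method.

COGS = $3,414

Sep 15, 218 sold [FIFO — oldest first]: 72 @ $17 + 146 @ $15 = $3,414
Ending inventory: 41 @ $15 + 373 @ $12 = $5,091
Check: goods available $8,505 = COGS $3,414 + ending $5,091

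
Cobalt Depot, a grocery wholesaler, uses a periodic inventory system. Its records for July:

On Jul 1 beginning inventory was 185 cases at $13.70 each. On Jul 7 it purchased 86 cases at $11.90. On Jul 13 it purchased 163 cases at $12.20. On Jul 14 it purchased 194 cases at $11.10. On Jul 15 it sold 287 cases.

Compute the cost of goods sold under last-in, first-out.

COGS = $3,288.00

Jul 15, 287 sold [LIFO — newest first]: 194 @ $11.10 + 93 @ $12.20 = $3,288.00
Ending inventory: 185 @ $13.70 + 86 @ $11.90 + 70 @ $12.20 = $4,411.90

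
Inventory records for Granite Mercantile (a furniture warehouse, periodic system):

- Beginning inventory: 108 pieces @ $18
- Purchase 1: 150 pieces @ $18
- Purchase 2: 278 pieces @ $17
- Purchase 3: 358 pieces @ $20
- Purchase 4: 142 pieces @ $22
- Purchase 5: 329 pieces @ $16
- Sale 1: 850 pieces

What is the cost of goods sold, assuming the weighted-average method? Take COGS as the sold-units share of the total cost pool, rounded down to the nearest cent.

Sale 1, sell 850: 850/1365 × $24,918.00 → $15,516.70
Ending inventory (cost pool remaining) = $9,401.30
Check: goods available $24,918.00 = COGS $15,516.70 + ending $9,401.30

COGS = $15,516.70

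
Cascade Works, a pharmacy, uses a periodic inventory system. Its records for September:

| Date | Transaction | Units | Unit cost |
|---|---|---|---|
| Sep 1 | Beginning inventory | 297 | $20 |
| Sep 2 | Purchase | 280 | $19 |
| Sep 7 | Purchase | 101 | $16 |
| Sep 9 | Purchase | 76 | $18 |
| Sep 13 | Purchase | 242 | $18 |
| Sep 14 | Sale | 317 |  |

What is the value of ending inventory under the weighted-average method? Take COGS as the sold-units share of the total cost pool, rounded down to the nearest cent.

Ending inventory = $12,680.13

Sep 14, sell 317: 317/996 × $18,600.00 → $5,919.87
Ending inventory (cost pool remaining) = $12,680.13
Check: goods available $18,600.00 = COGS $5,919.87 + ending $12,680.13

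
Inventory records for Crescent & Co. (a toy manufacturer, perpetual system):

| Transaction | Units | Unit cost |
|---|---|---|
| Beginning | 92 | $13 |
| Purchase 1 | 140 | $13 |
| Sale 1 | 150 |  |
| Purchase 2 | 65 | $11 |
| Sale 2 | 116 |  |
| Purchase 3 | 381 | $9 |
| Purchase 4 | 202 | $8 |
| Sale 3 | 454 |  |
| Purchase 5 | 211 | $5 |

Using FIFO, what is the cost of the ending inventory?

Sale 1 (150) [FIFO — oldest first]: 92 @ $13 + 58 @ $13 = $1,950
Sale 2 (116) [FIFO — oldest first]: 82 @ $13 + 34 @ $11 = $1,440
Sale 3 (454) [FIFO — oldest first]: 31 @ $11 + 381 @ $9 + 42 @ $8 = $4,106
Total COGS = $1,950 + $1,440 + $4,106 = $7,496
Ending inventory: 160 @ $8 + 211 @ $5 = $2,335
Check: goods available $9,831 = COGS $7,496 + ending $2,335

Ending inventory = $2,335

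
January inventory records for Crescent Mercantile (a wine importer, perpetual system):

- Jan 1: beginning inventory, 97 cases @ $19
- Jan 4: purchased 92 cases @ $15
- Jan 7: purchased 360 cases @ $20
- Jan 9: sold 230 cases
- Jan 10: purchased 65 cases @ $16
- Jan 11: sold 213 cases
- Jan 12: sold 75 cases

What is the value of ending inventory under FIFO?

Jan 9, 230 sold [FIFO — oldest first]: 97 @ $19 + 92 @ $15 + 41 @ $20 = $4,043
Jan 11, 213 sold [FIFO — oldest first]: 213 @ $20 = $4,260
Jan 12, 75 sold [FIFO — oldest first]: 75 @ $20 = $1,500
Total COGS = $4,043 + $4,260 + $1,500 = $9,803
Ending inventory: 31 @ $20 + 65 @ $16 = $1,660

Ending inventory = $1,660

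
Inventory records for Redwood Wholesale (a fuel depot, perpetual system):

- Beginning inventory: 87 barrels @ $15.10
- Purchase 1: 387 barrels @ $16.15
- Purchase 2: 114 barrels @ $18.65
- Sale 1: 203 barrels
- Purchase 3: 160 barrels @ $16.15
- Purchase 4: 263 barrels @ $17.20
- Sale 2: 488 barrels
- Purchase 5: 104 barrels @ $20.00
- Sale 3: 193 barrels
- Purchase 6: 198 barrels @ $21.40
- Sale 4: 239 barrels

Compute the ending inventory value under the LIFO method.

Sale 1 (203) [LIFO — newest first]: 114 @ $18.65 + 89 @ $16.15 = $3,563.45
Sale 2 (488) [LIFO — newest first]: 263 @ $17.20 + 160 @ $16.15 + 65 @ $16.15 = $8,157.35
Sale 3 (193) [LIFO — newest first]: 104 @ $20.00 + 89 @ $16.15 = $3,517.35
Sale 4 (239) [LIFO — newest first]: 198 @ $21.40 + 41 @ $16.15 = $4,899.35
Total COGS = $3,563.45 + $8,157.35 + $3,517.35 + $4,899.35 = $20,137.50
Ending inventory: 87 @ $15.10 + 103 @ $16.15 = $2,977.15

Ending inventory = $2,977.15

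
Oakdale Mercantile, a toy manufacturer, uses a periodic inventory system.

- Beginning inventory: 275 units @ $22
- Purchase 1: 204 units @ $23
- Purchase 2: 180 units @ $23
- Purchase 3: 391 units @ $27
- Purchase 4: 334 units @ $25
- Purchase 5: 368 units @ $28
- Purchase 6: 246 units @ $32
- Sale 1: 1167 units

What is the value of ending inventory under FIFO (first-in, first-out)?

Sale 1 (1167) [FIFO — oldest first]: 275 @ $22 + 204 @ $23 + 180 @ $23 + 391 @ $27 + 117 @ $25 = $28,364
Ending inventory: 217 @ $25 + 368 @ $28 + 246 @ $32 = $23,601
Check: goods available $51,965 = COGS $28,364 + ending $23,601

Ending inventory = $23,601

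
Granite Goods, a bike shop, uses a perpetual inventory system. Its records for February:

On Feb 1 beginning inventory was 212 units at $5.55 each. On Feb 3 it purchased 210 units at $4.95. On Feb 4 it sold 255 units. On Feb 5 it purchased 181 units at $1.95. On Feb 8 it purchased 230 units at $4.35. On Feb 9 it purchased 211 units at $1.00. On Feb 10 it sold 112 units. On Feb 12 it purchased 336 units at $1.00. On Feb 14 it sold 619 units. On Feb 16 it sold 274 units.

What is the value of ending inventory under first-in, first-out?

Ending inventory = $120.00

Feb 4, 255 sold [FIFO — oldest first]: 212 @ $5.55 + 43 @ $4.95 = $1,389.45
Feb 10, 112 sold [FIFO — oldest first]: 112 @ $4.95 = $554.40
Feb 14, 619 sold [FIFO — oldest first]: 55 @ $4.95 + 181 @ $1.95 + 230 @ $4.35 + 153 @ $1.00 = $1,778.70
Feb 16, 274 sold [FIFO — oldest first]: 58 @ $1.00 + 216 @ $1.00 = $274.00
Total COGS = $1,389.45 + $554.40 + $1,778.70 + $274.00 = $3,996.55
Ending inventory: 120 @ $1.00 = $120.00
Check: goods available $4,116.55 = COGS $3,996.55 + ending $120.00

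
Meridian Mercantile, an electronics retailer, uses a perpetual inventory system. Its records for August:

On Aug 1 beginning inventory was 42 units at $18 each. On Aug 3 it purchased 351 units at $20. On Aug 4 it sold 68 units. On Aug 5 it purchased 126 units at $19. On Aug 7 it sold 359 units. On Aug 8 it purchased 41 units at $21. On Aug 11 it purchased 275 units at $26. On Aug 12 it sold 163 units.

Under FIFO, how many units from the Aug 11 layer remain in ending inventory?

245

Aug 4, 68 sold [FIFO — oldest first]: 42 @ $18 + 26 @ $20 = $1,276
Aug 7, 359 sold [FIFO — oldest first]: 325 @ $20 + 34 @ $19 = $7,146
Aug 12, 163 sold [FIFO — oldest first]: 92 @ $19 + 41 @ $21 + 30 @ $26 = $3,389
Total COGS = $1,276 + $7,146 + $3,389 = $11,811
Ending inventory: 245 @ $26 = $6,370
Check: goods available $18,181 = COGS $11,811 + ending $6,370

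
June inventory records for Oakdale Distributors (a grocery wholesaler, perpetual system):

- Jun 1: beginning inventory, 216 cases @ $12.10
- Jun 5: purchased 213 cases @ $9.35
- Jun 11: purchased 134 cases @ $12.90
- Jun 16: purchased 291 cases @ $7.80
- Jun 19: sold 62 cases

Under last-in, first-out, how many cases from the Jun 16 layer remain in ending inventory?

229

Jun 19, 62 sold [LIFO — newest first]: 62 @ $7.80 = $483.60
Ending inventory: 216 @ $12.10 + 213 @ $9.35 + 134 @ $12.90 + 229 @ $7.80 = $8,119.95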